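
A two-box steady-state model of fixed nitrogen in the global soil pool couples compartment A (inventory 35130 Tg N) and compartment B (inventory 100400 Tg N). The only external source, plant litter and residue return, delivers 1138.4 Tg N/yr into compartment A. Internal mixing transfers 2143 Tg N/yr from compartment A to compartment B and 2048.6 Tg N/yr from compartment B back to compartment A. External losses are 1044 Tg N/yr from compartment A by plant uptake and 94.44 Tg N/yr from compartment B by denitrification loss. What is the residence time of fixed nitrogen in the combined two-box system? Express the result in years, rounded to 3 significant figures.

For the system as a whole, the A↔B exchange is internal and contributes nothing to the throughput; only the external sinks remove mass.
M_total = 35130 + 100400 = 135530 Tg N.
ΣF_external_out = 1044 + 94.44 = 1138.4 Tg N/yr.
τ = M_total / ΣF_ext = 135530 / 1138.4 = 119.0 yr.

119 yr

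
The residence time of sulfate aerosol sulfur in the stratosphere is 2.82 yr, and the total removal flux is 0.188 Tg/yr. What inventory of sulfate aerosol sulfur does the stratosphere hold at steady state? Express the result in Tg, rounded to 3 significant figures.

τ = M/F ⇒ M = τ × F = 2.82 × 0.188 = 0.5302 Tg.

0.530 Tg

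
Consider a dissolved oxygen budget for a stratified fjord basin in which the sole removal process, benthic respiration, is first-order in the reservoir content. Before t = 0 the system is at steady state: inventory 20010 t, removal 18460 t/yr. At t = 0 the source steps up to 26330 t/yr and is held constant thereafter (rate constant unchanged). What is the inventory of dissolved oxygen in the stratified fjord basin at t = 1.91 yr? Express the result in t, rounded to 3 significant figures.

27100 t

τ = M₀/F₀ = 20010/18460 = 1.084 yr; rate constant k = 1/τ.
New steady state M_∞ = F₁/k = F₁·τ = 26330 × 1.084 = 28541 t.
M(t) = M_∞ + (M₀ − M_∞)·e^(−t/τ); t/τ = 1.91/1.084 = 1.762, so e^(−t/τ) = 0.1717.
M(t) = 28541 − 8531 × 0.1717 = 27076 t.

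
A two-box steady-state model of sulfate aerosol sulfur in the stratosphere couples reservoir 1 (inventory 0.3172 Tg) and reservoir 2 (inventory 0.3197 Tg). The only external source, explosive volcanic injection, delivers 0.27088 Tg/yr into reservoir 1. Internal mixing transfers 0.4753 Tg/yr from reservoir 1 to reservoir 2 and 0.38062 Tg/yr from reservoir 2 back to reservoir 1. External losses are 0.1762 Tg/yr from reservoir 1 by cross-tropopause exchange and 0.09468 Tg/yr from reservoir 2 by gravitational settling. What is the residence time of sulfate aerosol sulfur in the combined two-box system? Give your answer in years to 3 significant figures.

2.35 yr

Treat the two boxes together as one reservoir: the mixing fluxes between them are internal recycling, so τ = ΣM / Σ(external losses).
M_total = 0.3172 + 0.3197 = 0.63690 Tg.
ΣF_external_out = 0.1762 + 0.09468 = 0.27088 Tg/yr.
τ = M_total / ΣF_ext = 0.63690 / 0.27088 = 2.351 yr.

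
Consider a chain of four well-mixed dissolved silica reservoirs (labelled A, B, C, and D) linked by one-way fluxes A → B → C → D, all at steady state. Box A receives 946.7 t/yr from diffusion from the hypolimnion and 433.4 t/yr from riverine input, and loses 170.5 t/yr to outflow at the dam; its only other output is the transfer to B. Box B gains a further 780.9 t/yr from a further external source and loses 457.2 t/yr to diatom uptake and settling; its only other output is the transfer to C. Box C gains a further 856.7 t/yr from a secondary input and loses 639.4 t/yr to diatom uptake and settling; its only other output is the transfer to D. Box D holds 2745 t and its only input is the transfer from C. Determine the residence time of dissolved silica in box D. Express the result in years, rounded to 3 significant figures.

1.57 yr

Box A: F(A→B) = (946.7 + 433.4) − 170.5 = 1209.6 t/yr.
Box B: F(B→C) = (1209.6 + 780.9) − 457.2 = 1533.3 t/yr.
Box C: F(C→D) = (1533.3 + 856.7) − 639.4 = 1750.6 t/yr.
Box D throughput = its input = 1750.6 t/yr; τ = 2745 / 1750.6 = 1.568 yr.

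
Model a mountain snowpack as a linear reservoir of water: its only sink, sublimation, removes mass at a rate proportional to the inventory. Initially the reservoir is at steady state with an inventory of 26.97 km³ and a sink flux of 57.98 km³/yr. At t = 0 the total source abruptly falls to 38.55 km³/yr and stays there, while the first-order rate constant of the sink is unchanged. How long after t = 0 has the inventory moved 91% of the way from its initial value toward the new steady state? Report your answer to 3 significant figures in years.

τ = M₀/F₀ = 26.97/57.98 = 0.4652 yr.
The remaining gap fraction is e^(−t/τ); 91% covered ⇒ e^(−t/τ) = 0.0900.
t = −τ ln(0.0900) = 0.4652 × 2.408 = 1.120 yr.

1.12 yr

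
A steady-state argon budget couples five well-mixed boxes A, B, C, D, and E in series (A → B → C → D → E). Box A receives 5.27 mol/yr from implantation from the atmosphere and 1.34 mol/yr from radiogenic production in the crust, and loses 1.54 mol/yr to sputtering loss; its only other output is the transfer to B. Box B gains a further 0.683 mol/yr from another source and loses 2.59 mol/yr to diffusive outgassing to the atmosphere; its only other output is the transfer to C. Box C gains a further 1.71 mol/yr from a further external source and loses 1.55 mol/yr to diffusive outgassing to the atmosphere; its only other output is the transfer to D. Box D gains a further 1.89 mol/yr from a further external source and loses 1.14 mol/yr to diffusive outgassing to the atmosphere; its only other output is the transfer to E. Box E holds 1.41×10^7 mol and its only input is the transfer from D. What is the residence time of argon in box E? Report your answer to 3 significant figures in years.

Box A: F(A→B) = (5.27 + 1.34) − 1.54 = 5.0700 mol/yr.
Box B: F(B→C) = (5.0700 + 0.683) − 2.59 = 3.1630 mol/yr.
Box C: F(C→D) = (3.1630 + 1.71) − 1.55 = 3.3230 mol/yr.
Box D: F(D→E) = (3.3230 + 1.89) − 1.14 = 4.0730 mol/yr.
Box E throughput = its input = 4.0730 mol/yr; τ = 1.41×10^7 / 4.0730 = 3.462×10^6 yr.

3.46×10^6 yr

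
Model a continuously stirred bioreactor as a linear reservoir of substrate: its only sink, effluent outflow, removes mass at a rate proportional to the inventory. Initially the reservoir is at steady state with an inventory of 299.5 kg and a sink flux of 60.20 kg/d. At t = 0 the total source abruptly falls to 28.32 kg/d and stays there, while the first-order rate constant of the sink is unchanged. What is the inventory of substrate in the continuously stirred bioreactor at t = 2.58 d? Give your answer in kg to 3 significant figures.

235 kg

Residence time τ = M₀/F₀ = 4.975 d. The eventual steady state is M_∞ = M₀·(F₁/F₀) = 299.5 × 28.32/60.20 = 140.89 kg.
The anomaly ΔM(t) = M(t) − M_∞ decays as ΔM₀·e^(−t/τ) with ΔM₀ = 299.5 − 140.89 = 158.6 kg.
At t = 2.58 d, e^(−t/τ) = e^(−0.5186) = 0.5954, so ΔM = 94.43 kg and M = 140.89 + 94.43 = 235.32 kg.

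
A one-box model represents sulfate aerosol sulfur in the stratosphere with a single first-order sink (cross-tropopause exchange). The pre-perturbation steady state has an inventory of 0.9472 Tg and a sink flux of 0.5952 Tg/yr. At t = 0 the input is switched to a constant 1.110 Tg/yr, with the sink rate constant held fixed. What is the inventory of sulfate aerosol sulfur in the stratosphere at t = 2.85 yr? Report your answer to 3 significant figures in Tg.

Residence time τ = M₀/F₀ = 1.591 yr. The eventual steady state is M_∞ = M₀·(F₁/F₀) = 0.9472 × 1.110/0.5952 = 1.7665 Tg.
The anomaly ΔM(t) = M(t) − M_∞ decays as ΔM₀·e^(−t/τ) with ΔM₀ = 0.9472 − 1.7665 = −0.8193 Tg.
At t = 2.85 yr, e^(−t/τ) = e^(−1.791) = 0.1668, so ΔM = −0.1367 Tg and M = 1.7665 − 0.1367 = 1.6298 Tg.

1.63 Tg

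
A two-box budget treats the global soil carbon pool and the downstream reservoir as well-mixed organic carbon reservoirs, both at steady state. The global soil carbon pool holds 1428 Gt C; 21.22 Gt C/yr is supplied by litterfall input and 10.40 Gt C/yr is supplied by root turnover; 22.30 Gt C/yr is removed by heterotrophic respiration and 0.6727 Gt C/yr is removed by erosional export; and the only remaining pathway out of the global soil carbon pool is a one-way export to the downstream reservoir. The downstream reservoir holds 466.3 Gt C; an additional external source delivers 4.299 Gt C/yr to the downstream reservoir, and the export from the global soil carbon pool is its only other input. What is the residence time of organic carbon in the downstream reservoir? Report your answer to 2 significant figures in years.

36 yr

Balance the global soil carbon pool: ΣF_in = 21.22 + 10.40 = 31.620 Gt C/yr.
Export to the downstream reservoir = ΣF_in − (22.30 + 0.6727) = 8.6473 Gt C/yr.
Total input to the downstream reservoir = 8.6473 + 4.299 = 12.946 Gt C/yr; at steady state this equals its total output.
τ = M / F = 466.3 / 12.946 = 36.02 yr.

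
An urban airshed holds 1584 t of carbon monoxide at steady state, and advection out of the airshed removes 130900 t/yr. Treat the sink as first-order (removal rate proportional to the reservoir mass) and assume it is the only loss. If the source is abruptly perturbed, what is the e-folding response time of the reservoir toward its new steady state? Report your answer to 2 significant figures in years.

For a linear reservoir the response time equals the residence time τ = M/F.
τ = 1584 / 130900 = 0.01210 yr.

0.012 yr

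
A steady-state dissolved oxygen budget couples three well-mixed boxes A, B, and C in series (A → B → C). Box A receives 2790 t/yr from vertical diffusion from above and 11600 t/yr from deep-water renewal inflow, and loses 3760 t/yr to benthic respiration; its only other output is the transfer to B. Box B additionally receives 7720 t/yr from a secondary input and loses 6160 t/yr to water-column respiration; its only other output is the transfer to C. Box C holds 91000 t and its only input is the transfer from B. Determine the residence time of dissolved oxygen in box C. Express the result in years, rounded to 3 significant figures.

Box A: F(A→B) = (2790 + 11600) − 3760 = 10630 t/yr.
Box B: F(B→C) = (10630 + 7720) − 6160 = 12190 t/yr.
Box C throughput = its input = 12190 t/yr; τ = 91000 / 12190 = 7.465 yr.

7.47 yr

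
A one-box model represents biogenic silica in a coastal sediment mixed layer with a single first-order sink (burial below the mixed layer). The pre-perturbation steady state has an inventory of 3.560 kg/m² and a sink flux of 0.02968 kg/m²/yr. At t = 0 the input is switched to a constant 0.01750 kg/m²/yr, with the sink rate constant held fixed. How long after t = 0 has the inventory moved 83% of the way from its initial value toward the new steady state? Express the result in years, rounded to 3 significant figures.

213 yr

τ = M₀/F₀ = 3.560/0.02968 = 119.9 yr.
The remaining gap fraction is e^(−t/τ); 83% covered ⇒ e^(−t/τ) = 0.170.
t = −τ ln(0.170) = 119.9 × 1.772 = 212.5 yr.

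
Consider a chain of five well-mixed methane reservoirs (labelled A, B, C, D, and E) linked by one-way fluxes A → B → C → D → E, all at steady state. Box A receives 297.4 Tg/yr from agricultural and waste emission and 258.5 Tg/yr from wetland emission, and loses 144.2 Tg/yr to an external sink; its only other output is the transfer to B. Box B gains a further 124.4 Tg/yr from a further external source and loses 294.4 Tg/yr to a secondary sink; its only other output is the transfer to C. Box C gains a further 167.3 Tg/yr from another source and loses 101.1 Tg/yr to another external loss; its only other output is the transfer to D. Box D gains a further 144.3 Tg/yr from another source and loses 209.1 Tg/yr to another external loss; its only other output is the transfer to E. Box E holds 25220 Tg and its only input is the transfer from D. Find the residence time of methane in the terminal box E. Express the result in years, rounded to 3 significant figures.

104 yr

Box A: F(A→B) = (297.4 + 258.5) − 144.2 = 411.70 Tg/yr.
Box B: F(B→C) = (411.70 + 124.4) − 294.4 = 241.70 Tg/yr.
Box C: F(C→D) = (241.70 + 167.3) − 101.1 = 307.90 Tg/yr.
Box D: F(D→E) = (307.90 + 144.3) − 209.1 = 243.10 Tg/yr.
Box E throughput = its input = 243.10 Tg/yr; τ = 25220 / 243.10 = 103.7 yr.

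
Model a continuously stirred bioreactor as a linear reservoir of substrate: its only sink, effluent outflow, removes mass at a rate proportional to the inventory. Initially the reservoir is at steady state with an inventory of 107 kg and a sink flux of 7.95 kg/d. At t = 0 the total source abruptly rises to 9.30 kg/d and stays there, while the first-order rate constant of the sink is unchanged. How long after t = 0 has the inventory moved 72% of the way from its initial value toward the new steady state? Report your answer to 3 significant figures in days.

τ = M₀/F₀ = 107/7.95 = 13.46 d.
The remaining gap fraction is e^(−t/τ); 72% covered ⇒ e^(−t/τ) = 0.280.
t = −τ ln(0.280) = 13.46 × 1.273 = 17.13 d.

17.1 d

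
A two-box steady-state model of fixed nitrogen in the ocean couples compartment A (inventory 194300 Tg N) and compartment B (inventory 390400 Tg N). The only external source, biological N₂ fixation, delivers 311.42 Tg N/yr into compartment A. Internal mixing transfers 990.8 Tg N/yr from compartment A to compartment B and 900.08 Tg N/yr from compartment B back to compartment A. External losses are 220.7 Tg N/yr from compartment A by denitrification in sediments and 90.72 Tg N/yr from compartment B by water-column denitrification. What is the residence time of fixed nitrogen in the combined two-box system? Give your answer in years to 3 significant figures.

1880 yr

Residence time in the combined system uses the total inventory and the total *external* removal — internal exchanges between the two boxes cancel.
M_total = 194300 + 390400 = 584700 Tg N.
ΣF_external_out = 220.7 + 90.72 = 311.42 Tg N/yr.
τ = M_total / ΣF_ext = 584700 / 311.42 = 1878 yr.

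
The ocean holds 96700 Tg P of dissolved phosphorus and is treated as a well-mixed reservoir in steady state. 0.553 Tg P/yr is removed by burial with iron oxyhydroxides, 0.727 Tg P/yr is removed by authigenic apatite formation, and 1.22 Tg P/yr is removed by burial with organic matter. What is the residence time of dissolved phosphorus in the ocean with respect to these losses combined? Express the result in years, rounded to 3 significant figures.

38700 yr

Total removal = 0.5530 + 0.7270 + 1.220 = 2.5000 Tg P/yr.
τ = M / ΣF_out = 96700 / 2.5000 = 38680 yr.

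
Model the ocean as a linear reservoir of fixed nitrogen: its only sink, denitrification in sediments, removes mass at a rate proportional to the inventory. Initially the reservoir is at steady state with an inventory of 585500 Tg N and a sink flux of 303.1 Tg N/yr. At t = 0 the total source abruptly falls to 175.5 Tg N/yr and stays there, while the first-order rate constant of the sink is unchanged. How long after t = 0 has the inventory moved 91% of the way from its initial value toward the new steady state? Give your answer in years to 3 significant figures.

τ = M₀/F₀ = 585500/303.1 = 1932 yr.
The remaining gap fraction is e^(−t/τ); 91% covered ⇒ e^(−t/τ) = 0.0900.
t = −τ ln(0.0900) = 1932 × 2.408 = 4651 yr.

4650 yr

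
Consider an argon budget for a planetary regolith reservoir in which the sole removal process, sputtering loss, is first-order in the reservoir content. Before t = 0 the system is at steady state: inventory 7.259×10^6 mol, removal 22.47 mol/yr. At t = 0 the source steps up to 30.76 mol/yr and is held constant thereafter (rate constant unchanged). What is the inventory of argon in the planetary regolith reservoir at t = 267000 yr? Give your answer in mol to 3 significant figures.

Residence time τ = M₀/F₀ = 323100 yr. The eventual steady state is M_∞ = M₀·(F₁/F₀) = 7.259×10^6 × 30.76/22.47 = 9.9371×10^6 mol.
The anomaly ΔM(t) = M(t) − M_∞ decays as ΔM₀·e^(−t/τ) with ΔM₀ = 7.259×10^6 − 9.9371×10^6 = −2.678×10^6 mol.
At t = 267000 yr, e^(−t/τ) = e^(−0.8265) = 0.4376, so ΔM = −1.172×10^6 mol and M = 9.9371×10^6 − 1.172×10^6 = 8.7652×10^6 mol.

8.77×10^6 mol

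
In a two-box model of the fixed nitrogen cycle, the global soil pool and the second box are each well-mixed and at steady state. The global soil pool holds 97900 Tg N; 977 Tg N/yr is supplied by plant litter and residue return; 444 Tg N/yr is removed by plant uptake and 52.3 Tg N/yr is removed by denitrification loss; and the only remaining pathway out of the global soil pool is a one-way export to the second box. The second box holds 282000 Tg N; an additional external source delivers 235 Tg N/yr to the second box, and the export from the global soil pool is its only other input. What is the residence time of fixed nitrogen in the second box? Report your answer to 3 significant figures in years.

394 yr

Balance the global soil pool: ΣF_in = 977.00 Tg N/yr.
Export to the second box = ΣF_in − (444 + 52.3) = 480.70 Tg N/yr.
Total input to the second box = 480.70 + 235 = 715.70 Tg N/yr; at steady state this equals its total output.
τ = M / F = 282000 / 715.70 = 394.0 yr.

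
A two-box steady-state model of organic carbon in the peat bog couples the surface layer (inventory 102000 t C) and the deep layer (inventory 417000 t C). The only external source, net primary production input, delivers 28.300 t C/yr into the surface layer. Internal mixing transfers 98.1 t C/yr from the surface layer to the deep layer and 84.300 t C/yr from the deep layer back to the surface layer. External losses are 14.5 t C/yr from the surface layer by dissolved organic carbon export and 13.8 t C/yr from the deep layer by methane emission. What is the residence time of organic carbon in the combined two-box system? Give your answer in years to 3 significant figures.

For the system as a whole, the A↔B exchange is internal and contributes nothing to the throughput; only the external sinks remove mass.
M_total = 102000 + 417000 = 519000 t C.
ΣF_external_out = 14.5 + 13.8 = 28.300 t C/yr.
τ = M_total / ΣF_ext = 519000 / 28.300 = 18340 yr.

18300 yr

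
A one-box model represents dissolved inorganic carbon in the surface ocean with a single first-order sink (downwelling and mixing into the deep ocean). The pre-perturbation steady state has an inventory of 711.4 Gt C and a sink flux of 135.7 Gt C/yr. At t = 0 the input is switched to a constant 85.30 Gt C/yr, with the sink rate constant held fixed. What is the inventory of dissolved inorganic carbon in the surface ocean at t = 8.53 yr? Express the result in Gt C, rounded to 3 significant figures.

499 Gt C

τ = M₀/F₀ = 711.4/135.7 = 5.242 yr; rate constant k = 1/τ.
New steady state M_∞ = F₁/k = F₁·τ = 85.30 × 5.242 = 447.18 Gt C.
M(t) = M_∞ + (M₀ − M_∞)·e^(−t/τ); t/τ = 8.53/5.242 = 1.627, so e^(−t/τ) = 0.1965.
M(t) = 447.18 + 264.2 × 0.1965 = 499.10 Gt C.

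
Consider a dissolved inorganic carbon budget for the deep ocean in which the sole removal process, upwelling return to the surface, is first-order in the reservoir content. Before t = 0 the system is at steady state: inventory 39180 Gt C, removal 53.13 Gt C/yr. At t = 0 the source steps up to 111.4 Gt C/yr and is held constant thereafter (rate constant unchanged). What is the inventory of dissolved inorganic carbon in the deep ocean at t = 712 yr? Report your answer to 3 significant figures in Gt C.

65800 Gt C

τ = M₀/F₀ = 39180/53.13 = 737.4 yr; rate constant k = 1/τ.
New steady state M_∞ = F₁/k = F₁·τ = 111.4 × 737.4 = 82150 Gt C.
M(t) = M_∞ + (M₀ − M_∞)·e^(−t/τ); t/τ = 712/737.4 = 0.9655, so e^(−t/τ) = 0.3808.
M(t) = 82150 − 42970 × 0.3808 = 65788 Gt C.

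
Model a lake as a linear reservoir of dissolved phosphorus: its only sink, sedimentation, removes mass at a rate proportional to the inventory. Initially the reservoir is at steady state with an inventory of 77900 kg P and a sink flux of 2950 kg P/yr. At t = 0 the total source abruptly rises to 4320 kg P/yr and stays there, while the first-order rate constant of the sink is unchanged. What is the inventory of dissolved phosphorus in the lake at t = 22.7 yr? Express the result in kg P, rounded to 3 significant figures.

98800 kg P

Residence time τ = M₀/F₀ = 26.41 yr. The eventual steady state is M_∞ = M₀·(F₁/F₀) = 77900 × 4320/2950 = 114080 kg P.
The anomaly ΔM(t) = M(t) − M_∞ decays as ΔM₀·e^(−t/τ) with ΔM₀ = 77900 − 114080 = −36180 kg P.
At t = 22.7 yr, e^(−t/τ) = e^(−0.8596) = 0.4233, so ΔM = −15310 kg P and M = 114080 − 15310 = 98763 kg P.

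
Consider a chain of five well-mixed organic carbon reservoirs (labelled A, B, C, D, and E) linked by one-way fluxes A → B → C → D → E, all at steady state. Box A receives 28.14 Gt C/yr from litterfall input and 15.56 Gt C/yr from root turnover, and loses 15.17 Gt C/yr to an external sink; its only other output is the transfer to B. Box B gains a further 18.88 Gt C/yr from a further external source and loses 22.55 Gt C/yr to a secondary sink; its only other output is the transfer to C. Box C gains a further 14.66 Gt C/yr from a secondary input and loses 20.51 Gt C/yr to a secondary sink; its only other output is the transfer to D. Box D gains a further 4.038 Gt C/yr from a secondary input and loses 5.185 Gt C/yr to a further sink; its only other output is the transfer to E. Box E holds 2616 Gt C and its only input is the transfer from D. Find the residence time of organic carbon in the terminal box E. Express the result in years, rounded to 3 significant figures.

146 yr

Box A: F(A→B) = (28.14 + 15.56) − 15.17 = 28.530 Gt C/yr.
Box B: F(B→C) = (28.530 + 18.88) − 22.55 = 24.860 Gt C/yr.
Box C: F(C→D) = (24.860 + 14.66) − 20.51 = 19.010 Gt C/yr.
Box D: F(D→E) = (19.010 + 4.038) − 5.185 = 17.863 Gt C/yr.
Box E throughput = its input = 17.863 Gt C/yr; τ = 2616 / 17.863 = 146.4 yr.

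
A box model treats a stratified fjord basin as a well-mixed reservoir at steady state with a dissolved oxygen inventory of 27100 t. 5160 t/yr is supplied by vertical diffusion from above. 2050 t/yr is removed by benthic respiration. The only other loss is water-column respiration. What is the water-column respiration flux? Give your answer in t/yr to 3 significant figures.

3110 t/yr

At steady state ΣF_in = ΣF_out.
ΣF_in = 5160.0 t/yr.
Water-column respiration flux = ΣF_in − (2050) = 5160.0 − 2050 = 3110 t/yr.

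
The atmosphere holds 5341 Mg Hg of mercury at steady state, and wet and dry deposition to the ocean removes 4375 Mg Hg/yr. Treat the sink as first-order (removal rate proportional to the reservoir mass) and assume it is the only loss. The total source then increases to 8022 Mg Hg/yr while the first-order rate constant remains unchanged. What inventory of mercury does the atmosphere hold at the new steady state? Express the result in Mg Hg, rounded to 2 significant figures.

Rate constant k = F/M = 4375 / 5341 = 0.8191 yr⁻¹.
At the new steady state, source = k·M_new ⇒ M_new = 8022 / 0.8191 = 9793 Mg Hg.
(Equivalently M_new = M × F_new/F_old = 5341 × 8022/4375.)

9800 Mg Hg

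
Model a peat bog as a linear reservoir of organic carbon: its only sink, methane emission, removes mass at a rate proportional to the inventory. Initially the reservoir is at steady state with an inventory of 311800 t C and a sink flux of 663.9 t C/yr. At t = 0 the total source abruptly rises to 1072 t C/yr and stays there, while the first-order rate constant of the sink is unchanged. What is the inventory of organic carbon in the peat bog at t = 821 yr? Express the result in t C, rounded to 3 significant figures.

Residence time τ = M₀/F₀ = 469.6 yr. The eventual steady state is M_∞ = M₀·(F₁/F₀) = 311800 × 1072/663.9 = 503460 t C.
The anomaly ΔM(t) = M(t) − M_∞ decays as ΔM₀·e^(−t/τ) with ΔM₀ = 311800 − 503460 = −191700 t C.
At t = 821 yr, e^(−t/τ) = e^(−1.748) = 0.1741, so ΔM = −33370 t C and M = 503460 − 33370 = 470090 t C.

470000 t C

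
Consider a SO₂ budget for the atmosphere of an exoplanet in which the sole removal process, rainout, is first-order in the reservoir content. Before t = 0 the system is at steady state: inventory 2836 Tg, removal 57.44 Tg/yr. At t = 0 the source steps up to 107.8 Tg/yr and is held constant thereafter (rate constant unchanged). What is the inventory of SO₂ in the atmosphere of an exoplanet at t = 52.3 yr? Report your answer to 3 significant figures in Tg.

The sink rate constant is k = F₀/M₀ = 57.44/2836 = 0.02025 yr⁻¹.
Solving dM/dt = F₁ − kM with M(0) = M₀ gives M(t) = F₁/k + (M₀ − F₁/k)·e^(−kt).
F₁/k = 107.8/0.02025 = 5322.4 Tg; kt = 0.02025 × 52.3 = 1.059, e^(−kt) = 0.3467.
M(52.3) = 5322.4 + (2836 − 5322.4) × 0.3467 = 5322.4 − 862.1 = 4460.4 Tg.

4460 Tg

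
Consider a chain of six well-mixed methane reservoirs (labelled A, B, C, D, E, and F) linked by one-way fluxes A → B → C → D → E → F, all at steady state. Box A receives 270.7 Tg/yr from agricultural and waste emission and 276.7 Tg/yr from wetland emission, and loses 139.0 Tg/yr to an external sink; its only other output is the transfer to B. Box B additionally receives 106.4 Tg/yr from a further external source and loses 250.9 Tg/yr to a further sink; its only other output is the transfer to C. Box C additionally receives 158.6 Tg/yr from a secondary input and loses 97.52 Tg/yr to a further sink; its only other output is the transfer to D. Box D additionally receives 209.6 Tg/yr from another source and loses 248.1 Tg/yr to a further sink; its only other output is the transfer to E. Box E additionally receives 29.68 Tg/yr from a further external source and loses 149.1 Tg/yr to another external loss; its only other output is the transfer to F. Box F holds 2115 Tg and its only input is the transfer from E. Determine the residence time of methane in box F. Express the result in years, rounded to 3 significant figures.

Box A: F(A→B) = (270.7 + 276.7) − 139.0 = 408.40 Tg/yr.
Box B: F(B→C) = (408.40 + 106.4) − 250.9 = 263.90 Tg/yr.
Box C: F(C→D) = (263.90 + 158.6) − 97.52 = 324.98 Tg/yr.
Box D: F(D→E) = (324.98 + 209.6) − 248.1 = 286.48 Tg/yr.
Box E: F(E→F) = (286.48 + 29.68) − 149.1 = 167.06 Tg/yr.
Box F throughput = its input = 167.06 Tg/yr; τ = 2115 / 167.06 = 12.66 yr.

12.7 yr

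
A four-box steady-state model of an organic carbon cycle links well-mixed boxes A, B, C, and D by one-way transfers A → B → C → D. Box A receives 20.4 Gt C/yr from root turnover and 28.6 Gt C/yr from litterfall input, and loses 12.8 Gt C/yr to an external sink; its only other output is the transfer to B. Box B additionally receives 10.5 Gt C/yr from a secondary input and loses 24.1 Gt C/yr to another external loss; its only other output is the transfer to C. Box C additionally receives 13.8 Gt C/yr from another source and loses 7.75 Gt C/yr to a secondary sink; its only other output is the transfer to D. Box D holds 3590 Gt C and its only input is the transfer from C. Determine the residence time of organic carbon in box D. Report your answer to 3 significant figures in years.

Box A: F(A→B) = (20.4 + 28.6) − 12.8 = 36.200 Gt C/yr.
Box B: F(B→C) = (36.200 + 10.5) − 24.1 = 22.600 Gt C/yr.
Box C: F(C→D) = (22.600 + 13.8) − 7.75 = 28.650 Gt C/yr.
Box D throughput = its input = 28.650 Gt C/yr; τ = 3590 / 28.650 = 125.3 yr.

125 yr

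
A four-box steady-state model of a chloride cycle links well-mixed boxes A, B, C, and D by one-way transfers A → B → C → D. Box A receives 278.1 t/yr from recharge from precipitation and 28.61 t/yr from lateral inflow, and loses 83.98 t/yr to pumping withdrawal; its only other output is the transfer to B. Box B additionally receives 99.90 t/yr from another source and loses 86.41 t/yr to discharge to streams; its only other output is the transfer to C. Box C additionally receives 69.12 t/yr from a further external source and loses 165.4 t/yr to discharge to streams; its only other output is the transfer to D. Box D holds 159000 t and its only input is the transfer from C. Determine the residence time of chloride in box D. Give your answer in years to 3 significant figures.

Box A: F(A→B) = (278.1 + 28.61) − 83.98 = 222.73 t/yr.
Box B: F(B→C) = (222.73 + 99.90) − 86.41 = 236.22 t/yr.
Box C: F(C→D) = (236.22 + 69.12) − 165.4 = 139.94 t/yr.
Box D throughput = its input = 139.94 t/yr; τ = 159000 / 139.94 = 1136 yr.

1140 yr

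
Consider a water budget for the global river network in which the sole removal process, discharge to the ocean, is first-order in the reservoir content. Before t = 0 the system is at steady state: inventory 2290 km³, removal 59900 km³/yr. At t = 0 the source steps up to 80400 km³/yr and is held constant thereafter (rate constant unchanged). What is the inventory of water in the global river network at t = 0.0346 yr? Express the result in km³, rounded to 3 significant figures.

τ = M₀/F₀ = 2290/59900 = 0.03823 yr; rate constant k = 1/τ.
New steady state M_∞ = F₁/k = F₁·τ = 80400 × 0.03823 = 3073.7 km³.
M(t) = M_∞ + (M₀ − M_∞)·e^(−t/τ); t/τ = 0.0346/0.03823 = 0.9050, so e^(−t/τ) = 0.4045.
M(t) = 3073.7 − 783.7 × 0.4045 = 2756.7 km³.

2760 km³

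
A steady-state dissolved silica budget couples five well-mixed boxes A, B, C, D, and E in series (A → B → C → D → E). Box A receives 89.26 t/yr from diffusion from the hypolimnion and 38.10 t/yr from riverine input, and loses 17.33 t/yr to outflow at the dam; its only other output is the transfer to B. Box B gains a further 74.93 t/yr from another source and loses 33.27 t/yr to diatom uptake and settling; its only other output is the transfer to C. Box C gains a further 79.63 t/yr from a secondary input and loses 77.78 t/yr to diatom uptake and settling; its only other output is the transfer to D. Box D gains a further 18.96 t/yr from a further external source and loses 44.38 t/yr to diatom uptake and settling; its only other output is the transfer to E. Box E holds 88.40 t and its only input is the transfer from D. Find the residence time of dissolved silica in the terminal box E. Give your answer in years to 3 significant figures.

0.690 yr

Box A: F(A→B) = (89.26 + 38.10) − 17.33 = 110.03 t/yr.
Box B: F(B→C) = (110.03 + 74.93) − 33.27 = 151.69 t/yr.
Box C: F(C→D) = (151.69 + 79.63) − 77.78 = 153.54 t/yr.
Box D: F(D→E) = (153.54 + 18.96) − 44.38 = 128.12 t/yr.
Box E throughput = its input = 128.12 t/yr; τ = 88.40 / 128.12 = 0.6900 yr.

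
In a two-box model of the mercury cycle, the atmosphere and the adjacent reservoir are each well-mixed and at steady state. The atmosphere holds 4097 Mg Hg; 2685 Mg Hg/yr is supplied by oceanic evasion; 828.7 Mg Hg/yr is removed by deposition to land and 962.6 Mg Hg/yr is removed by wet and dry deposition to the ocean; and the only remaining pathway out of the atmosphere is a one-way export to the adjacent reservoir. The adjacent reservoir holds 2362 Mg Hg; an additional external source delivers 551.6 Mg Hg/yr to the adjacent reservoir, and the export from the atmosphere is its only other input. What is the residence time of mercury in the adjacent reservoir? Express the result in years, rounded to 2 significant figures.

1.6 yr

Balance the atmosphere: ΣF_in = 2685.0 Mg Hg/yr.
Export to the adjacent reservoir = ΣF_in − (828.7 + 962.6) = 893.70 Mg Hg/yr.
Total input to the adjacent reservoir = 893.70 + 551.6 = 1445.3 Mg Hg/yr; at steady state this equals its total output.
τ = M / F = 2362 / 1445.3 = 1.634 yr.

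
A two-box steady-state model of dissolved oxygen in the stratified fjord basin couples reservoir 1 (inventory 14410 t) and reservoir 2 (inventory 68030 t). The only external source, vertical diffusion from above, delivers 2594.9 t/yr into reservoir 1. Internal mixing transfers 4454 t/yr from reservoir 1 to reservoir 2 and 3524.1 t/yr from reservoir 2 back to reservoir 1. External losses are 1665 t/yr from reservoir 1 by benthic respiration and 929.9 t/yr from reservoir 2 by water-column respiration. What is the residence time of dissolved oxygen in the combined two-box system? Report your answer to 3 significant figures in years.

For the system as a whole, the A↔B exchange is internal and contributes nothing to the throughput; only the external sinks remove mass.
M_total = 14410 + 68030 = 82440 t.
ΣF_external_out = 1665 + 929.9 = 2594.9 t/yr.
τ = M_total / ΣF_ext = 82440 / 2594.9 = 31.77 yr.

31.8 yr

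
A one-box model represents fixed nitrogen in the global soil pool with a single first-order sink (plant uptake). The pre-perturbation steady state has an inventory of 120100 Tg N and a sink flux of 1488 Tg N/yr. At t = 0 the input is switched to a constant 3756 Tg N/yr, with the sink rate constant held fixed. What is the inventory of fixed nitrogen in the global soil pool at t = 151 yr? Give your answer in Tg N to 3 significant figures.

275000 Tg N

Residence time τ = M₀/F₀ = 80.71 yr. The eventual steady state is M_∞ = M₀·(F₁/F₀) = 120100 × 3756/1488 = 303160 Tg N.
The anomaly ΔM(t) = M(t) − M_∞ decays as ΔM₀·e^(−t/τ) with ΔM₀ = 120100 − 303160 = −183100 Tg N.
At t = 151 yr, e^(−t/τ) = e^(−1.871) = 0.1540, so ΔM = −28190 Tg N and M = 303160 − 28190 = 274970 Tg N.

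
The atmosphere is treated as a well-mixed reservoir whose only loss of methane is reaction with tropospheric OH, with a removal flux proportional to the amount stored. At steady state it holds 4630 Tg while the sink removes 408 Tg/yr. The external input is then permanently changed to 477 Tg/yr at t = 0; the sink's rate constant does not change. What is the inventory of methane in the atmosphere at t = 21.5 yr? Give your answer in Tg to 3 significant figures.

The sink rate constant is k = F₀/M₀ = 408/4630 = 0.08812 yr⁻¹.
Solving dM/dt = F₁ − kM with M(0) = M₀ gives M(t) = F₁/k + (M₀ − F₁/k)·e^(−kt).
F₁/k = 477/0.08812 = 5413.0 Tg; kt = 0.08812 × 21.5 = 1.895, e^(−kt) = 0.1504.
M(21.5) = 5413.0 + (4630 − 5413.0) × 0.1504 = 5413.0 − 117.7 = 5295.3 Tg.

5300 Tg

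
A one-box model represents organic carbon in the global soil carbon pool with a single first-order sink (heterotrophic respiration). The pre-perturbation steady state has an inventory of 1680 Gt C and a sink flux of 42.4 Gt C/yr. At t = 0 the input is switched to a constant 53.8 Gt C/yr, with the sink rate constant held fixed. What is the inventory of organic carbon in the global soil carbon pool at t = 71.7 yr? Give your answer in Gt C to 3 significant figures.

2060 Gt C

τ = M₀/F₀ = 1680/42.4 = 39.62 yr; rate constant k = 1/τ.
New steady state M_∞ = F₁/k = F₁·τ = 53.8 × 39.62 = 2131.7 Gt C.
M(t) = M_∞ + (M₀ − M_∞)·e^(−t/τ); t/τ = 71.7/39.62 = 1.810, so e^(−t/τ) = 0.1637.
M(t) = 2131.7 − 451.7 × 0.1637 = 2057.7 Gt C.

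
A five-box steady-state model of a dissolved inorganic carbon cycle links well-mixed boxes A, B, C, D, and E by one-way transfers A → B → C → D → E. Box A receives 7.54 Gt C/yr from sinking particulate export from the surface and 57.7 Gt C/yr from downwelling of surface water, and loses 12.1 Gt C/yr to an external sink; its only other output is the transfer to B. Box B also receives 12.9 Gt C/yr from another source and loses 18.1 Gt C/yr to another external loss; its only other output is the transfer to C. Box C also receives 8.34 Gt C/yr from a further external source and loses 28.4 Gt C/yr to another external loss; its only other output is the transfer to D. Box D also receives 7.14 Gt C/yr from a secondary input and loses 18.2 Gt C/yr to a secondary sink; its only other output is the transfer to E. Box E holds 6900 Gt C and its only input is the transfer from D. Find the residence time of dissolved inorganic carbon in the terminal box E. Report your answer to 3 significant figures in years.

Box A: F(A→B) = (7.54 + 57.7) − 12.1 = 53.140 Gt C/yr.
Box B: F(B→C) = (53.140 + 12.9) − 18.1 = 47.940 Gt C/yr.
Box C: F(C→D) = (47.940 + 8.34) − 28.4 = 27.880 Gt C/yr.
Box D: F(D→E) = (27.880 + 7.14) − 18.2 = 16.820 Gt C/yr.
Box E throughput = its input = 16.820 Gt C/yr; τ = 6900 / 16.820 = 410.2 yr.

410 yr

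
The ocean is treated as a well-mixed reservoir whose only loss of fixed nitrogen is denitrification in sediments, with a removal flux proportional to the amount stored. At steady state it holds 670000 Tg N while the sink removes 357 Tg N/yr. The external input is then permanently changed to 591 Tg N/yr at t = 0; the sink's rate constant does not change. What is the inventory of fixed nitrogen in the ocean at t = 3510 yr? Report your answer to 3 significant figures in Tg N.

1.04×10^6 Tg N

Residence time τ = M₀/F₀ = 1877 yr. The eventual steady state is M_∞ = M₀·(F₁/F₀) = 670000 × 591/357 = 1.1092×10^6 Tg N.
The anomaly ΔM(t) = M(t) − M_∞ decays as ΔM₀·e^(−t/τ) with ΔM₀ = 670000 − 1.1092×10^6 = −439200 Tg N.
At t = 3510 yr, e^(−t/τ) = e^(−1.870) = 0.1541, so ΔM = −67670 Tg N and M = 1.1092×10^6 − 67670 = 1.0415×10^6 Tg N.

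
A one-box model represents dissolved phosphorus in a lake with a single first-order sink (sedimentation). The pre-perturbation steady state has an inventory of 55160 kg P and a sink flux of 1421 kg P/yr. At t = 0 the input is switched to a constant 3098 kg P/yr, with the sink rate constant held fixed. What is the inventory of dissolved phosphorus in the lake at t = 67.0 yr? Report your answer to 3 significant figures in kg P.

τ = M₀/F₀ = 55160/1421 = 38.82 yr; rate constant k = 1/τ.
New steady state M_∞ = F₁/k = F₁·τ = 3098 × 38.82 = 120260 kg P.
M(t) = M_∞ + (M₀ − M_∞)·e^(−t/τ); t/τ = 67.0/38.82 = 1.726, so e^(−t/τ) = 0.1780.
M(t) = 120260 − 65100 × 0.1780 = 108670 kg P.

109000 kg P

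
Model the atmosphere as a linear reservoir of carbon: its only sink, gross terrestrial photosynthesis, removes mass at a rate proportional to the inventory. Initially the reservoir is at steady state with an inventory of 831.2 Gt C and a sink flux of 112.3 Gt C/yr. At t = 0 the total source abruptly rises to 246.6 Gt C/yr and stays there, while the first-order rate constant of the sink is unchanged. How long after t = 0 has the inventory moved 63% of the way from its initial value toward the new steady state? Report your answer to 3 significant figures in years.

7.36 yr

τ = M₀/F₀ = 831.2/112.3 = 7.402 yr.
The remaining gap fraction is e^(−t/τ); 63% covered ⇒ e^(−t/τ) = 0.370.
t = −τ ln(0.370) = 7.402 × 0.9943 = 7.359 yr.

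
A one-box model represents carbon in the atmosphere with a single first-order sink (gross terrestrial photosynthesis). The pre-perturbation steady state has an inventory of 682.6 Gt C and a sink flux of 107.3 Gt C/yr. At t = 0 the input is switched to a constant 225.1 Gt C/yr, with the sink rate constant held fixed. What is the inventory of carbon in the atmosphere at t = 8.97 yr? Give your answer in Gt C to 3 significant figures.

τ = M₀/F₀ = 682.6/107.3 = 6.362 yr; rate constant k = 1/τ.
New steady state M_∞ = F₁/k = F₁·τ = 225.1 × 6.362 = 1432.0 Gt C.
M(t) = M_∞ + (M₀ − M_∞)·e^(−t/τ); t/τ = 8.97/6.362 = 1.410, so e^(−t/τ) = 0.2441.
M(t) = 1432.0 − 749.4 × 0.2441 = 1249.0 Gt C.

1250 Gt C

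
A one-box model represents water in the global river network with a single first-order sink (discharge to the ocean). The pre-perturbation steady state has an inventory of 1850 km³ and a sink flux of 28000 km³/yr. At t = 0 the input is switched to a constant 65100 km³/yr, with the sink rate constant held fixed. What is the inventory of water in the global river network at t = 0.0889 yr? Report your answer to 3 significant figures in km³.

3660 km³

The sink rate constant is k = F₀/M₀ = 28000/1850 = 15.14 yr⁻¹.
Solving dM/dt = F₁ − kM with M(0) = M₀ gives M(t) = F₁/k + (M₀ − F₁/k)·e^(−kt).
F₁/k = 65100/15.14 = 4301.2 km³; kt = 15.14 × 0.0889 = 1.346, e^(−kt) = 0.2604.
M(0.0889) = 4301.2 + (1850 − 4301.2) × 0.2604 = 4301.2 − 638.3 = 3662.9 km³.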